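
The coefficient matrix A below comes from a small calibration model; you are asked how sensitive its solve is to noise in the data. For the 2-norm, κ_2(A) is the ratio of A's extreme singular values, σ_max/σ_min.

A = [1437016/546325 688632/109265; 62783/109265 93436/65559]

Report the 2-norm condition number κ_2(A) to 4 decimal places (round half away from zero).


384.3750

form AᵀA = [1287065801/177555625 1853289956/106533375; 1853289956/106533375 2668758736/63920025] with trace 463328761/9455625 and determinant 153664/9455625
λ_max, λ_min = (463328761/9455625 ± √214667728813155121/89408844140625)/2 = 49, 3136/9455625
σ_max=√49=7, σ_min=√(3136/9455625)=(56/3075) → κ = 384.3750


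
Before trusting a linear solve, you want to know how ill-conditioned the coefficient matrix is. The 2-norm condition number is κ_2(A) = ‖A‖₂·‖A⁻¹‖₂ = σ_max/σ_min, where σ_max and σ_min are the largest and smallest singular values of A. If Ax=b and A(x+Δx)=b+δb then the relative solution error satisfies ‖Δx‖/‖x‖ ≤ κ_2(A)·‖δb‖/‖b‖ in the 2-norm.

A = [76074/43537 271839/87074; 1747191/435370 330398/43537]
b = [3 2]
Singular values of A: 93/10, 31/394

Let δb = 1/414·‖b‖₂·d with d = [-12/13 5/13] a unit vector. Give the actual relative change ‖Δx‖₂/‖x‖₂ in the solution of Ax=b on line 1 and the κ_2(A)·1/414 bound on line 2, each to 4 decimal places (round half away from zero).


0.0044
0.2855

σ_max = 93/10, σ_min = 31/394
κ_2(A) = (93/10) / (31/394) = 118.2000
perturbation bound = 118.2000·1/414 = 0.2855
solve Ax = b  →  x = [22.5806 -11.6774]
‖b‖₂ = 3.6056 and ‖x‖₂ = 25.4214
δb = ε·‖b‖·d = [-0.0080 0.0033]; solving A·Δx = δb gives ‖Δx‖ = 0.1107
relative error = 0.0044
tightness: 0.0044 against a bound of 0.2855 (unrounded ratio ≈ 0.0153)


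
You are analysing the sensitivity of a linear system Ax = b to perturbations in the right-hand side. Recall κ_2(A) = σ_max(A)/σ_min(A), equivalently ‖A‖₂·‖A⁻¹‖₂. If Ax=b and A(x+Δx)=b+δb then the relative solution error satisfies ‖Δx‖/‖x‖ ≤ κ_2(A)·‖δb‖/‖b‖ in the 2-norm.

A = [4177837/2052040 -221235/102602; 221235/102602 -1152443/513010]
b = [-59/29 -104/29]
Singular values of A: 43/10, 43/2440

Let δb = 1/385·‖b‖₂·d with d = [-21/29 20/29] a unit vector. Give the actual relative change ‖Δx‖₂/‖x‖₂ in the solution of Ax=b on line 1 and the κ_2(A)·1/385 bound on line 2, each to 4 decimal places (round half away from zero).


0.0107
0.6338

σ_max = 43/10, σ_min = 43/2440
κ_2(A) = (43/10) / (43/2440) = 244.0000
perturbation bound = 244.0000·1/385 = 0.6338
solve Ax = b  →  x = [-41.7322 -38.4603]
‖b‖₂ = 4.1231 and ‖x‖₂ = 56.7518
re-solving with b+δb shifts x by Δx of norm 0.6077
dividing the unrounded norms, ‖Δx‖/‖x‖ = 0.0107
so the bound overstates the realised error by a factor of ≈ 59.1866 (computed from the unrounded values)


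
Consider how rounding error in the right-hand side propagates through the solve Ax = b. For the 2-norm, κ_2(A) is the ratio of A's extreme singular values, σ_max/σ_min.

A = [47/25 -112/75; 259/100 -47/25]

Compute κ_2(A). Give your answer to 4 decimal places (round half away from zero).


48.0000

AᵀA = [4097/400 -2303/300; -2303/300 1297/225]; tr = 2305/144, det = 1/9
solving λ² − 2305/144·λ + 1/9 = 0 gives λ = 16, 1/144
so κ_2 = √(16 / (1/144)) = 48.0000


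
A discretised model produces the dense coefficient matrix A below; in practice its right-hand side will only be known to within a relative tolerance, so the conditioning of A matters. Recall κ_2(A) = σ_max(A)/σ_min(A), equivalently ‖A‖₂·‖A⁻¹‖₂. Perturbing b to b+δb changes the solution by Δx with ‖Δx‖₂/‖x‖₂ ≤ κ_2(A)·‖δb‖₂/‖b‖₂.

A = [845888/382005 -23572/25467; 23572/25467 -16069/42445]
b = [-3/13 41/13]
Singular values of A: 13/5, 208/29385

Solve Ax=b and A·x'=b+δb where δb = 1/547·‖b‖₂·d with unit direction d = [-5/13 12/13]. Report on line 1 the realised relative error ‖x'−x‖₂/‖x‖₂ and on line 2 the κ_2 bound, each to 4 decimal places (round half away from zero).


0.0019
0.6715

largest singular value 13/5, smallest 208/29385
condition number: (13/5) ÷ (208/29385) = 367.3125
worst-case relative error ≤ 367.3125 × 1/547 = 0.6715
solve Ax = b  →  x = [163.3635 391.0725]
‖b‖₂ = 3.1623 and ‖x‖₂ = 423.8223
with δb = [-0.0022 0.0053], A·Δx = δb → ‖Δx‖ = 0.8167
relative error = 0.0019
tightness: 0.0019 against a bound of 0.6715 (unrounded ratio ≈ 0.0029)


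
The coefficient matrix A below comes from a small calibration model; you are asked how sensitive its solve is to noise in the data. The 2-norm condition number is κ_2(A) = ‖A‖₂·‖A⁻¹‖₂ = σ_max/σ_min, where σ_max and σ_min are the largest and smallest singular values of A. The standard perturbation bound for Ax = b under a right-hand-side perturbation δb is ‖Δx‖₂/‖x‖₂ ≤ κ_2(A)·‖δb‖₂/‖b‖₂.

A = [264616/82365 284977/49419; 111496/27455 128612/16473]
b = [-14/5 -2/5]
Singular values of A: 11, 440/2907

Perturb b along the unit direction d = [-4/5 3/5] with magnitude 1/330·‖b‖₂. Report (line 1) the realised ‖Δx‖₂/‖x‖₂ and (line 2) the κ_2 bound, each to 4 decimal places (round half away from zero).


σ_max = 11, σ_min = 440/2907
condition number: 11 ÷ (440/2907) = 72.6750
worst-case relative error ≤ 72.6750 × 1/330 = 0.2202
solve Ax = b  →  x = [-11.7447 6.0578]
2-norm of b is 2.8284; of x, 13.2149
re-solving with b+δb shifts x by Δx of norm 0.0566
realised ‖Δx‖/‖x‖ = 0.0043
so the bound overstates the realised error by a factor of ≈ 51.3938 (computed from the unrounded values)

0.0043
0.2202


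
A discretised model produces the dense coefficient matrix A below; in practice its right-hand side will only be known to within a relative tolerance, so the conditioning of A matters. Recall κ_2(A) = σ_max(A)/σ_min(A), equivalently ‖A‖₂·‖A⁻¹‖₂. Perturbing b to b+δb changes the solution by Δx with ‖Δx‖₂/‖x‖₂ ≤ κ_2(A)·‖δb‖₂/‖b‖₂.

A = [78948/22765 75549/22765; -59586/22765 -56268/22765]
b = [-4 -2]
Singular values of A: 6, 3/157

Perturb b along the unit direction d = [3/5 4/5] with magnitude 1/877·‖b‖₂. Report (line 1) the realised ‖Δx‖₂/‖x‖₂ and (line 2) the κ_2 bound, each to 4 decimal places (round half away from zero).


σ_max = 6, σ_min = 3/157
κ = σ_max/σ_min = 6/(3/157) = 314.0000
bound on ‖Δx‖/‖x‖: κ·ε = 314.0000·1/877 = 0.3580
solve Ax = b  →  x = [144.1264 -151.8161]
2-norm of b is 4.4721; of x, 209.3336
re-solving with b+δb shifts x by Δx of norm 0.2669
relative error = 0.0013
so the bound overstates the realised error by a factor of ≈ 280.8505 (computed from the unrounded values)

0.0013
0.3580


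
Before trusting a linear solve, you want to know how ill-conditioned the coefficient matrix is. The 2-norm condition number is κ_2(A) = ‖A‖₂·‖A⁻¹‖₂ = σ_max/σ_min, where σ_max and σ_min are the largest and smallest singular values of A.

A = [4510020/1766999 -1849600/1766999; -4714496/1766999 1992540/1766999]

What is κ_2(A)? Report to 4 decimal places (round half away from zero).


M = AᵀA = [50614450576/3712586761 -21088650240/3712586761; -21088650240/3712586761 8788627600/3712586761]. tr(M)=351497504/21967969, det(M)=160000/21967969
char-poly roots: 16 and 10000/21967969
κ_2(A) = √(λ_max/λ_min) = √(16 / (10000/21967969)) = 187.4800

187.4800


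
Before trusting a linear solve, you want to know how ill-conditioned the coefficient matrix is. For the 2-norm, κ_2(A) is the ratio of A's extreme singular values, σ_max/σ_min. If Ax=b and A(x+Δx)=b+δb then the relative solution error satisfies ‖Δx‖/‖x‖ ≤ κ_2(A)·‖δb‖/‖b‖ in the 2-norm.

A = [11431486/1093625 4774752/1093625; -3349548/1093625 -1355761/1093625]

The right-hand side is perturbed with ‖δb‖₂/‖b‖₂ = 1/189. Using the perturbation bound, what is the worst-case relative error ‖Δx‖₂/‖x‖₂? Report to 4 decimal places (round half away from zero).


1.7804

AᵀA = [227037350356/1913625025 3783916620/76545001; 3783916620/76545001 39418151281/1913625025]; tr = 1576659773/11323225, det = 48469444/283080625
λ_max, λ_min = (1576659773/11323225 ± √3977229163086729/205144679041)/2 = 3481/25, 13924/11323225
so κ_2 = √((3481/25) / (13924/11323225)) = 336.5000
worst-case relative error ≤ 336.5000 × 1/189 = 1.7804


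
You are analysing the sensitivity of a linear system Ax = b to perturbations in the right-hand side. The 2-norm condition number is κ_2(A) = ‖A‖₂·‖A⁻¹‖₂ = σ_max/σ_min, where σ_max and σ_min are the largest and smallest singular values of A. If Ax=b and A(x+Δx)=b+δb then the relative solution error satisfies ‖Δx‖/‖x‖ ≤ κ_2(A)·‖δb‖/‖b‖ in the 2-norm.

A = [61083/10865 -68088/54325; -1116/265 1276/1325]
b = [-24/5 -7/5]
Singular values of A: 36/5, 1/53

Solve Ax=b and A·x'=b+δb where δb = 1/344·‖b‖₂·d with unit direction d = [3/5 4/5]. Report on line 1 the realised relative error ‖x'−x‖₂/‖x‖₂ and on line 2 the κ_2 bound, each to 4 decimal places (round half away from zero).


0.0036
1.1093

σ_max = 36/5, σ_min = 1/53
condition number: (36/5) ÷ (1/53) = 381.6000
κ_2(A)·‖δb‖/‖b‖ = 1.1093
solve Ax = b  →  x = [-46.9431 -206.7378]
‖b‖ = 5.0000, ‖x‖ = 212.0004
with δb = [0.0087 0.0116], A·Δx = δb → ‖Δx‖ = 0.7703
dividing the unrounded norms, ‖Δx‖/‖x‖ = 0.0036
tightness: 0.0036 against a bound of 1.1093 (unrounded ratio ≈ 0.0033)


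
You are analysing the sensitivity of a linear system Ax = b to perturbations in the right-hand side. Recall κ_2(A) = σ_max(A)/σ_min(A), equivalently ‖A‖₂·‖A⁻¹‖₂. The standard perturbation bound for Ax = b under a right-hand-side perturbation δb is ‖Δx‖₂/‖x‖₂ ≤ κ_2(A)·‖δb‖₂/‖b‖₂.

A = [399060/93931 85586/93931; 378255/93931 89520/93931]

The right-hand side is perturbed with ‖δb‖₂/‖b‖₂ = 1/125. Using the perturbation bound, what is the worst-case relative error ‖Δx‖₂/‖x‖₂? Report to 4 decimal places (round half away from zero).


0.7584

AᵀA = [359483625/10491121 80874360/10491121; 80874360/10491121 18238756/10491121]; tr = 224701/6241, det = 900/6241
eigenvalues of AᵀA: λ = (tr ± √(tr²−4·det))/2 = 36, 25/6241
so κ_2 = √(36 / (25/6241)) = 94.8000
perturbation bound = 94.8000·1/125 = 0.7584


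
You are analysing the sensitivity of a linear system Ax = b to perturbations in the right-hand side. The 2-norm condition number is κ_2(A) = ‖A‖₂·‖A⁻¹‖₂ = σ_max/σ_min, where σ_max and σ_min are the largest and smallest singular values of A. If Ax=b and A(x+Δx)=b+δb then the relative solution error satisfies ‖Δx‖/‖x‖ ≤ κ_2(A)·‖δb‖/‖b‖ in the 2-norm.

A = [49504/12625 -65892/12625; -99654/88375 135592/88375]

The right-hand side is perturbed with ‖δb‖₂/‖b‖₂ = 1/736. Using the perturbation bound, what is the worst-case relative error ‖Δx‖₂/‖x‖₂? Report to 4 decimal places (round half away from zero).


0.4803

AᵀA = [1040100596/62481125 -1386769968/62481125; -1386769968/62481125 1849049744/62481125]; tr = 577830068/12496225, det = 5345344/312405625
λ_max, λ_min = (577830068/12496225 ± √13355076001018896/6246225570025)/2 = 1156/25, 4624/12496225
so κ_2 = √((1156/25) / (4624/12496225)) = 353.5000
perturbation bound = 353.5000·1/736 = 0.4803


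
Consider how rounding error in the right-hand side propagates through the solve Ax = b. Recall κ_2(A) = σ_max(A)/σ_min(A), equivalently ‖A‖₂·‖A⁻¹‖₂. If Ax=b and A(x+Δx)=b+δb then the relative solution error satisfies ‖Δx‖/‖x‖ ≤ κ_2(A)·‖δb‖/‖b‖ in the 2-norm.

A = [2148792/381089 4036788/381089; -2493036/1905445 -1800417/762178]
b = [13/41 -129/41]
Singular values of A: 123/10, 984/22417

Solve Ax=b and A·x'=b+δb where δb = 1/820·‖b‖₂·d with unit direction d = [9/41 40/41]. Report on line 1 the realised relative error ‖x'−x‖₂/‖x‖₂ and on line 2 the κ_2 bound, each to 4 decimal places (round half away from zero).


0.0013
0.3417

from the listed singular values, σ₁ = 123/10, σ_n = 984/22417
κ = σ_max/σ_min = (123/10)/(984/22417) = 280.2125
worst-case relative error ≤ 280.2125 × 1/820 = 0.3417
solve Ax = b  →  x = [60.3422 -32.0904]
‖b‖₂ = 3.1623 and ‖x‖₂ = 68.3446
δb = ε·‖b‖·d = [0.0008 0.0038]; solving A·Δx = δb gives ‖Δx‖ = 0.0879
relative error = 0.0013
tightness: 0.0013 against a bound of 0.3417 (unrounded ratio ≈ 0.0038)


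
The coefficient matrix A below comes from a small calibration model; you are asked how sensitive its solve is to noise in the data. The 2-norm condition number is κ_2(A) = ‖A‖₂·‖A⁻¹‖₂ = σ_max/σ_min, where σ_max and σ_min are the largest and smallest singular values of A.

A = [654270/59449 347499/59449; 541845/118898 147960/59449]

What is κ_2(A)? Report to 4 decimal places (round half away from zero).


form AᵀA = [698180625/4920548 93088710/1230137; 93088710/1230137 49651137/1230137] with trace 52752069/289444 and determinant 164025/289444
eigenvalues of AᵀA: λ = (tr ± √(tr²−4·det))/2 = 729/4, 225/72361
σ_max=√(729/4)=(27/2), σ_min=√(225/72361)=(15/269) → κ = 242.1000

242.1000


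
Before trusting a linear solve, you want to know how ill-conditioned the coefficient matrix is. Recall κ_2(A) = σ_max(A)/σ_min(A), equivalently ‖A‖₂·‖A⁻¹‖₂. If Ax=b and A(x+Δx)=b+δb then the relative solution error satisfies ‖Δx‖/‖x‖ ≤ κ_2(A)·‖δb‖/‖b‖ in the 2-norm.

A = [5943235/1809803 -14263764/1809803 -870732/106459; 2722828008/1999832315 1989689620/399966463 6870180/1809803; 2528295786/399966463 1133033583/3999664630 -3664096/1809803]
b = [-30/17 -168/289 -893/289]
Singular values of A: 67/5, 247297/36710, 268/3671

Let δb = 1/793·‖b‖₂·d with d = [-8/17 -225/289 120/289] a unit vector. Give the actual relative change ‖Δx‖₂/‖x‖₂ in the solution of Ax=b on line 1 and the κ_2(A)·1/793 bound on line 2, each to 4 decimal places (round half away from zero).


0.1326
0.2315

from the listed singular values, σ₁ = 67/5, σ_n = 268/3671
κ_2(A) = (67/5) / (268/3671) = 183.5500
perturbation bound = 183.5500·1/793 = 0.2315
solve Ax = b  →  x = [-0.4526 -0.0715 0.1029]
2-norm of b is 3.6056; of x, 0.4697
δb = ε·‖b‖·d = [-0.0021 -0.0035 0.0019]; solving A·Δx = δb gives ‖Δx‖ = 0.0623
realised ‖Δx‖/‖x‖ = 0.1326
so the bound overstates the realised error by a factor of ≈ 1.7456 (computed from the unrounded values)


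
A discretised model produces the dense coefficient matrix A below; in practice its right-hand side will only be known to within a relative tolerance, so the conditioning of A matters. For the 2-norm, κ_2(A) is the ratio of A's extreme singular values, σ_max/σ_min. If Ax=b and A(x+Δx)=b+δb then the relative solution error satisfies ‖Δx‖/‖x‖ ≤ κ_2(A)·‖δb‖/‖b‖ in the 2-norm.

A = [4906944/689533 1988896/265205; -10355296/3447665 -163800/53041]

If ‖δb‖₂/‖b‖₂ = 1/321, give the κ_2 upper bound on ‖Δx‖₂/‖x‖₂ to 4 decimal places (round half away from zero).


M = AᵀA = [4196358820864/70333692025 881199906048/14066738405; 881199906048/14066738405 4626468298816/70333692025]. tr(M)=2098175296/16726205, det(M)=629407744/2090775625
λ_max, λ_min = (2098175296/16726205 ± √110050067236253405184/6994148342550625)/2 = 3136/25, 200704/83631025
κ_2(A) = √(λ_max/λ_min) = √((3136/25) / (200704/83631025)) = 228.6250
bound on ‖Δx‖/‖x‖: κ·ε = 228.6250·1/321 = 0.7122

0.7122


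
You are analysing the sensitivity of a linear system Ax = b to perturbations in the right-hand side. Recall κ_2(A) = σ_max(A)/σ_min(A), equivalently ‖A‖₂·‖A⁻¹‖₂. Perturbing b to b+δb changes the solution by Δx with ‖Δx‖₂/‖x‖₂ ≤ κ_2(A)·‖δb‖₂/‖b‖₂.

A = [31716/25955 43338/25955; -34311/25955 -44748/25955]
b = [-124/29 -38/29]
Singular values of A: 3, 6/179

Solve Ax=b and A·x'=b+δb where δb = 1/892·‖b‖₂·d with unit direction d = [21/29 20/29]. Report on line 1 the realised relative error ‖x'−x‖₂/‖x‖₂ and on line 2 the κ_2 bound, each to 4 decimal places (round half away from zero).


σ_max = 3, σ_min = 6/179
κ_2(A) = 3 / (6/179) = 89.5000
perturbation bound = 89.5000·1/892 = 0.1003
solve Ax = b  →  x = [95.0667 -72.1333]
‖b‖ = 4.4721, ‖x‖ = 119.3352
with δb = [0.0036 0.0035], A·Δx = δb → ‖Δx‖ = 0.1496
realised ‖Δx‖/‖x‖ = 0.0013
tightness: 0.0013 against a bound of 0.1003 (unrounded ratio ≈ 0.0125)

0.0013
0.1003


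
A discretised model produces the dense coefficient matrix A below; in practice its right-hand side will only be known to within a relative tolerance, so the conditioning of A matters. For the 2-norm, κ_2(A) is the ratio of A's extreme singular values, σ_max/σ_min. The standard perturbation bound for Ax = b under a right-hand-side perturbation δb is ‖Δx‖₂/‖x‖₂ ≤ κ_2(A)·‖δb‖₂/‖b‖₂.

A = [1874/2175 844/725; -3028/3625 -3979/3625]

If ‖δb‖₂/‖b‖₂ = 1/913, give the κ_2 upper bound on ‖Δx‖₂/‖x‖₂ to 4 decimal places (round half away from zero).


0.1643

M = AᵀA = [202516/140625 89996/46875; 89996/46875 40001/15625]. tr(M)=22501/5625, det(M)=4/5625
λ_max, λ_min = (22501/5625 ± √506205001/31640625)/2 = 4, 1/5625
κ = σ_max/σ_min = 2/(1/75) = 150.0000
κ_2(A)·‖δb‖/‖b‖ = 0.1643


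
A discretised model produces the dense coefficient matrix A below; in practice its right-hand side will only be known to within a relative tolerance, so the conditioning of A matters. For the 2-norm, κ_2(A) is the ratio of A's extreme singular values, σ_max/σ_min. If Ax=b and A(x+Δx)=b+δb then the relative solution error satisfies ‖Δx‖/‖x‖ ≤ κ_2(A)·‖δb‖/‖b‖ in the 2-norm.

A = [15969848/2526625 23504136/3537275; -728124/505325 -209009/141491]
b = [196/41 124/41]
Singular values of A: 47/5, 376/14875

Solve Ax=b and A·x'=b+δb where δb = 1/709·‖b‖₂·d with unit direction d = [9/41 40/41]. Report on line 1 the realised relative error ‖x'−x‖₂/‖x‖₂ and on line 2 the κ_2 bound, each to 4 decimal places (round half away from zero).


from the listed singular values, σ₁ = 47/5, σ_n = 376/14875
κ = σ_max/σ_min = (47/5)/(376/14875) = 371.8750
worst-case relative error ≤ 371.8750 × 1/709 = 0.5245
solve Ax = b  →  x = [-114.2975 109.4424]
‖b‖₂ = 5.6569 and ‖x‖₂ = 158.2453
δb = ε·‖b‖·d = [0.0018 0.0078]; solving A·Δx = δb gives ‖Δx‖ = 0.3156
realised ‖Δx‖/‖x‖ = 0.0020
so the bound overstates the realised error by a factor of ≈ 262.9563 (computed from the unrounded values)

0.0020
0.5245


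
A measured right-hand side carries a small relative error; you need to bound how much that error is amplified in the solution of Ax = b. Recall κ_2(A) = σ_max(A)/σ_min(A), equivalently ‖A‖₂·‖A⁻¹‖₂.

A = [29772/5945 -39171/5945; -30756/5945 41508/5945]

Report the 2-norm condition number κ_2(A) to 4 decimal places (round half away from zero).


AᵀA = [435744/8405 -580932/8405; -580932/8405 774621/8405]; tr = 242073/1681, det = 1296/1681
solving λ² − 242073/1681·λ + 1296/1681 = 0 gives λ = 144, 9/1681
so κ_2 = √(144 / (9/1681)) = 164.0000

164.0000


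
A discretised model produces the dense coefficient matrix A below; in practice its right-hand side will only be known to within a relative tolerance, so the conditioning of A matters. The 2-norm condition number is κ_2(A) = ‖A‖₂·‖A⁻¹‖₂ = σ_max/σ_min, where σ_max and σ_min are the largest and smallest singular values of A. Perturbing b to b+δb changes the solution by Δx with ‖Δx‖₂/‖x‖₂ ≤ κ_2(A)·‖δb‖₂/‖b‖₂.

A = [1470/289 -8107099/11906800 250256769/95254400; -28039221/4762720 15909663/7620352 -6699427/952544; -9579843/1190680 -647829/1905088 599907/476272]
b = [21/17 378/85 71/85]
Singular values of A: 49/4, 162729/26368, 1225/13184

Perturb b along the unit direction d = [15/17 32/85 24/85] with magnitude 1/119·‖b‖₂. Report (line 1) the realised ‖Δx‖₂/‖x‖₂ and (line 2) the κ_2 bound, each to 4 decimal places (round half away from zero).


0.0131
1.1079

largest singular value 49/4, smallest 1225/13184
κ = σ_max/σ_min = (49/4)/(1225/13184) = 131.8400
perturbation bound = 131.8400·1/119 = 1.1079
solve Ax = b  →  x = [-0.0636 31.1082 8.6553]
‖b‖ = 4.6904, ‖x‖ = 32.2899
re-solving with b+δb shifts x by Δx of norm 0.4242
dividing the unrounded norms, ‖Δx‖/‖x‖ = 0.0131
tightness: 0.0131 against a bound of 1.1079 (unrounded ratio ≈ 0.0119)


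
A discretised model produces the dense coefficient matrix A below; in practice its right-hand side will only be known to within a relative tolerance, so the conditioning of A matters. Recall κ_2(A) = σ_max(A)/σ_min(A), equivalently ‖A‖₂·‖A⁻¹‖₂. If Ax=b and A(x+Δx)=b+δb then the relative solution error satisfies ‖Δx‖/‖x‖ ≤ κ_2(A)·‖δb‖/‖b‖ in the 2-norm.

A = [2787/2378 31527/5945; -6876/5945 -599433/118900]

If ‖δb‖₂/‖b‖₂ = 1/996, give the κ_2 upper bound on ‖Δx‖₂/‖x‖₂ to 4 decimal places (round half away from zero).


0.2510

AᵀA = [455769/168100 5062419/420250; 5062419/420250 900000729/16810000]; tr = 562509/10000, det = 81/1600
eigenvalues of AᵀA: λ = (tr ± √(tr²−4·det))/2 = 225/4, 9/10000
κ_2(A) = √(λ_max/λ_min) = √((225/4) / (9/10000)) = 250.0000
bound on ‖Δx‖/‖x‖: κ·ε = 250.0000·1/996 = 0.2510


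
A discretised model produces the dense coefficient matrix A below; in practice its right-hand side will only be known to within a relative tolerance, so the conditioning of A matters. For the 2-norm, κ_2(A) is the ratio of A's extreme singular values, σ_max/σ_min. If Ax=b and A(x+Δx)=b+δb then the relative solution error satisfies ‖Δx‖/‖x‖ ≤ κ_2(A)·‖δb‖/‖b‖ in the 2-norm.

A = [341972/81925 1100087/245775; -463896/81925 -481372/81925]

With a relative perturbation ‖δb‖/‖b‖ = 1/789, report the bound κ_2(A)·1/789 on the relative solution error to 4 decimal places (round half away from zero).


0.1611

M = AᵀA = [13285773904/268468225 1673789740/32216187; 1673789740/32216187 131826497161/2416214025]. tr(M)=298928017/2873025, det(M)=5345344/7980625
λ_max, λ_min = (298928017/2873025 ± √142937351720881/13206836241)/2 = 2601/25, 18496/2873025
σ_max=√(2601/25)=(51/5), σ_min=√(18496/2873025)=(136/1695) → κ = 127.1250
κ_2(A)·‖δb‖/‖b‖ = 0.1611


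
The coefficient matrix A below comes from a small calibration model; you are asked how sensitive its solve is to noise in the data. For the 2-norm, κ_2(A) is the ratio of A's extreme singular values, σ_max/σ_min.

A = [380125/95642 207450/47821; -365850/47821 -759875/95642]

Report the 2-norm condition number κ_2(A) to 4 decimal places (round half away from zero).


97.0000

M = AᵀA = [2352525625/31651876 617400000/7912969; 617400000/7912969 2593605625/31651876]. tr(M)=2940625/18818, det(M)=390625/150544
eigenvalues of AᵀA: λ = (tr ± √(tr²−4·det))/2 = 625/4, 625/37636
κ_2(A) = √(λ_max/λ_min) = √((625/4) / (625/37636)) = 97.0000


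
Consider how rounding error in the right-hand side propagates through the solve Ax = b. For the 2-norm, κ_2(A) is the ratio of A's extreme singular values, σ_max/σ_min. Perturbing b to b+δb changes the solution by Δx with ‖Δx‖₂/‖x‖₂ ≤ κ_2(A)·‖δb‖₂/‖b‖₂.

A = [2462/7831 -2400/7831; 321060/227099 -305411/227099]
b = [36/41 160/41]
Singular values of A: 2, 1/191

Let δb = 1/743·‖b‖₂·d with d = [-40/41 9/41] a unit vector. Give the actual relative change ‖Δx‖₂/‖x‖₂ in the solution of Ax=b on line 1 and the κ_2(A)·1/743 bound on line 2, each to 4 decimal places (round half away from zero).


σ_max = 2, σ_min = 1/191
condition number: 2 ÷ (1/191) = 382.0000
bound on ‖Δx‖/‖x‖: κ·ε = 382.0000·1/743 = 0.5141
solve Ax = b  →  x = [1.4483 -1.3793]
2-norm of b is 4.0000; of x, 2.0000
re-solving with b+δb shifts x by Δx of norm 1.0283
dividing the unrounded norms, ‖Δx‖/‖x‖ = 0.5141
realised/bound = 1 exactly: the bound is attained for this b and d

0.5141
0.5141


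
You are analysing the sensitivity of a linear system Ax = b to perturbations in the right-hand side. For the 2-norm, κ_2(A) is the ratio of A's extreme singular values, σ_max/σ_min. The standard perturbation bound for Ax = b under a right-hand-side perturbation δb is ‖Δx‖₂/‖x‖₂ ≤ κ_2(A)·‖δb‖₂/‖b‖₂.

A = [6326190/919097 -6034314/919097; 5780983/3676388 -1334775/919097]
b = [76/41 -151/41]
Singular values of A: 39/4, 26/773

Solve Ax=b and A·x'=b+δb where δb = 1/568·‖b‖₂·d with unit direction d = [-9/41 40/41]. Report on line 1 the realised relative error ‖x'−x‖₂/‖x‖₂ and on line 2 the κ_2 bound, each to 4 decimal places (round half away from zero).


largest singular value 39/4, smallest 26/773
κ = σ_max/σ_min = (39/4)/(26/773) = 289.8750
perturbation bound = 289.8750·1/568 = 0.5103
solve Ax = b  →  x = [-81.9416 -86.1874]
2-norm of b is 4.1231; of x, 118.9231
re-solving with b+δb shifts x by Δx of norm 0.2158
realised ‖Δx‖/‖x‖ = 0.0018
realised/bound (from unrounded values) ≈ 0.0036

0.0018
0.5103


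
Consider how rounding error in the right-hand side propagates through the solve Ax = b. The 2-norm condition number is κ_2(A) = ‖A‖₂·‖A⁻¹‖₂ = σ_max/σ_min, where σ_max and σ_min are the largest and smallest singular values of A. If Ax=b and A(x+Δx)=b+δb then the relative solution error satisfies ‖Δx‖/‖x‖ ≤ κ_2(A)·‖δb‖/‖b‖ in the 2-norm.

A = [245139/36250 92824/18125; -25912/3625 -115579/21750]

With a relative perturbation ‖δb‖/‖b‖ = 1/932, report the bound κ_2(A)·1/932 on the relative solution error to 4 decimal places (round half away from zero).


M = AᵀA = [151291681/1562500 85098944/1171875; 85098944/1171875 765932521/14062500]. tr(M)=42551153/281250, det(M)=2825761/6250000
eigenvalues of AᵀA: λ = (tr ± √(tr²−4·det))/2 = 15129/100, 1681/562500
so κ_2 = √((15129/100) / (1681/562500)) = 225.0000
κ_2(A)·‖δb‖/‖b‖ = 0.2414

0.2414


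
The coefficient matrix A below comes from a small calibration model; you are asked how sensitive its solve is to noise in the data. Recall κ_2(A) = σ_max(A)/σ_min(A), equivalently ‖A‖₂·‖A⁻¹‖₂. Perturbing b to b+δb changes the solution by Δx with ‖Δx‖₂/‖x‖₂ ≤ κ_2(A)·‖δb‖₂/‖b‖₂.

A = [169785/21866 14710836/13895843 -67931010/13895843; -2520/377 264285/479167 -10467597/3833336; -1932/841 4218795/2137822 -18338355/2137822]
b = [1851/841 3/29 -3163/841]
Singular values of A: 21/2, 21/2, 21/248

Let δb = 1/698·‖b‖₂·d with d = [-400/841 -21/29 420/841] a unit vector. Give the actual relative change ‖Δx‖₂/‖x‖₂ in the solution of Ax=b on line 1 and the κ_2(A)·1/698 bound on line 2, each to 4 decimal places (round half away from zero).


from the listed singular values, σ₁ = 21/2, σ_n = 21/248
κ_2(A) = (21/2) / (21/248) = 124.0000
worst-case relative error ≤ 124.0000 × 1/698 = 0.1777
solve Ax = b  →  x = [0.2271 -34.6079 -7.5840]
2-norm of b is 4.3589; of x, 35.4299
δb = ε·‖b‖·d = [-0.0030 -0.0045 0.0031]; solving A·Δx = δb gives ‖Δx‖ = 0.0737
realised ‖Δx‖/‖x‖ = 0.0021
so the bound overstates the realised error by a factor of ≈ 85.3457 (computed from the unrounded values)

0.0021
0.1777


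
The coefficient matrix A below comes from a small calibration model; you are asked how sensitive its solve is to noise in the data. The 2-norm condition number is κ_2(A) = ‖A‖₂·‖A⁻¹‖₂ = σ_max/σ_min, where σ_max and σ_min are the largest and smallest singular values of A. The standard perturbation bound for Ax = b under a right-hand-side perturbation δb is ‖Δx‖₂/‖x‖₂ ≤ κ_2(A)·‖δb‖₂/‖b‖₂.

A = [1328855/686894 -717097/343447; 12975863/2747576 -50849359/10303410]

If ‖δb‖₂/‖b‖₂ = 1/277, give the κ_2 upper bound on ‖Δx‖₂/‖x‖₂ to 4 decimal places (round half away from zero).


M = AᵀA = [1163471659001/44669667904 -4580854840793/167511254640; -4580854840793/167511254640 18038240280349/628167204900]. tr(M)=654450615649/11950862400, det(M)=46854025/478034496
λ_max, λ_min = (654450615649/11950862400 ± √428249613722789007691201/142823112103733760000)/2 = 1369/25, 855625/478034496
so κ_2 = √((1369/25) / (855625/478034496)) = 174.9120
bound on ‖Δx‖/‖x‖: κ·ε = 174.9120·1/277 = 0.6315

0.6315


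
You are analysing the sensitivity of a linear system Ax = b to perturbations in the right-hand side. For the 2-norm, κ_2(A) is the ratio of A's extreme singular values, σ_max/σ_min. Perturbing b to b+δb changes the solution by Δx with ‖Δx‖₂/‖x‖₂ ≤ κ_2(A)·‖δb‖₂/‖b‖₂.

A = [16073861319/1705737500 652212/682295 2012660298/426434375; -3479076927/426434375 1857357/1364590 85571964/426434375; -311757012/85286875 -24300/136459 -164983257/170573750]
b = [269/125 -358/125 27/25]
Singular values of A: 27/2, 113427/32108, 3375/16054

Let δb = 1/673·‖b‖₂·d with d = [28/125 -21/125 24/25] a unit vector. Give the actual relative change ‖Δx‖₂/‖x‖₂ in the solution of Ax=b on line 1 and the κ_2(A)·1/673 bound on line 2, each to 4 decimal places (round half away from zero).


0.0028
0.0954

from the listed singular values, σ₁ = 27/2, σ_n = 3375/16054
κ_2(A) = (27/2) / (3375/16054) = 64.2160
κ_2(A)·‖δb‖/‖b‖ = 0.0954
solve Ax = b  →  x = [-0.9703 -8.5275 4.1203]
‖b‖₂ = 3.7417 and ‖x‖₂ = 9.5203
δb = ε·‖b‖·d = [0.0012 -0.0009 0.0053]; solving A·Δx = δb gives ‖Δx‖ = 0.0264
relative error = 0.0028
so the bound overstates the realised error by a factor of ≈ 34.3494 (computed from the unrounded values)


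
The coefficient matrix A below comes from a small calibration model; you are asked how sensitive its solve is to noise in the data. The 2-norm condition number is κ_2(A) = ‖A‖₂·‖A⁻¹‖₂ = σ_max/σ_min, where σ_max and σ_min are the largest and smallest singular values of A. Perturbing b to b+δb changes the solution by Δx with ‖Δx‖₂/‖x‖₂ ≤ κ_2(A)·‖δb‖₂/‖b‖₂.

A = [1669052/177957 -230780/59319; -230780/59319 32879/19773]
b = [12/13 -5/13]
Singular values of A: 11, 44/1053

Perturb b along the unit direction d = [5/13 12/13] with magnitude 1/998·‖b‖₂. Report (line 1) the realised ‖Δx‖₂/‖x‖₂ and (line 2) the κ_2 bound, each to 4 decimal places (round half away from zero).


0.2638
0.2638

σ_max = 11, σ_min = 44/1053
condition number: 11 ÷ (44/1053) = 263.2500
κ_2(A)·‖δb‖/‖b‖ = 0.2638
solve Ax = b  →  x = [0.0839 -0.0350]
2-norm of b is 1.0000; of x, 0.0909
re-solving with b+δb shifts x by Δx of norm 0.0240
relative error = 0.2638
tightness: 0.2638 against a bound of 0.2638; the bound is attained (ratio 1)


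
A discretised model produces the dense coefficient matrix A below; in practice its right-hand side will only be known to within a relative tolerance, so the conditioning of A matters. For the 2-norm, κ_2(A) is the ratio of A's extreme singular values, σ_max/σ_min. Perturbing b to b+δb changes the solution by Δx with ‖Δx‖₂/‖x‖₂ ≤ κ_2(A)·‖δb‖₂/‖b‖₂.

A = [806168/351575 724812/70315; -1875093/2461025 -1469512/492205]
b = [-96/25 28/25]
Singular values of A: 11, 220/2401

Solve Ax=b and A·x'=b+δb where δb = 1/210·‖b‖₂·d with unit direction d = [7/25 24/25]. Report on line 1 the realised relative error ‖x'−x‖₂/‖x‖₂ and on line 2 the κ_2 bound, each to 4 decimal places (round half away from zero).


0.5717
0.5717

σ_max = 11, σ_min = 220/2401
κ = σ_max/σ_min = 11/(220/2401) = 120.0500
κ_2(A)·‖δb‖/‖b‖ = 0.5717
solve Ax = b  →  x = [-0.0798 -0.3548]
2-norm of b is 4.0000; of x, 0.3636
re-solving with b+δb shifts x by Δx of norm 0.2079
relative error = 0.5717
realised/bound = 1 exactly: the bound is attained for this b and d


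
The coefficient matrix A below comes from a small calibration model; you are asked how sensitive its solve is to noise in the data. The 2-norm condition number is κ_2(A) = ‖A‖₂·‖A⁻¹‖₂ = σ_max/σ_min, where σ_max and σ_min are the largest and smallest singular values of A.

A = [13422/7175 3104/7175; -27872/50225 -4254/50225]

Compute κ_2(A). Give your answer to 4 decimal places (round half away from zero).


49.0000

AᵀA = [15366724/4036081 3456000/4036081; 3456000/4036081 784324/4036081]; tr = 9608/2401, det = 16/2401
solving λ² − 9608/2401·λ + 16/2401 = 0 gives λ = 4, 4/2401
κ = σ_max/σ_min = 2/(2/49) = 49.0000


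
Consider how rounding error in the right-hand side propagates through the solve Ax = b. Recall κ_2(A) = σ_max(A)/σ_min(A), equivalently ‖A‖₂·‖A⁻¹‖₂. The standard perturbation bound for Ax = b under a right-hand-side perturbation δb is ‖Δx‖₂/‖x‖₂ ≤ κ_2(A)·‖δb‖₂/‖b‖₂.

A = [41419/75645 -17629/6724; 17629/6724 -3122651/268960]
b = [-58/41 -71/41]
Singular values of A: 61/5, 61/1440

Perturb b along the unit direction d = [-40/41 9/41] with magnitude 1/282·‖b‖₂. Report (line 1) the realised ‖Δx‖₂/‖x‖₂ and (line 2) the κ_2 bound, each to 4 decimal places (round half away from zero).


0.0079
1.0213

from the listed singular values, σ₁ = 61/5, σ_n = 61/1440
condition number: (61/5) ÷ (61/1440) = 288.0000
bound on ‖Δx‖/‖x‖: κ·ε = 288.0000·1/282 = 1.0213
solve Ax = b  →  x = [22.9948 5.3419]
2-norm of b is 2.2361; of x, 23.6071
re-solving with b+δb shifts x by Δx of norm 0.1872
dividing the unrounded norms, ‖Δx‖/‖x‖ = 0.0079
tightness: 0.0079 against a bound of 1.0213 (unrounded ratio ≈ 0.0078)


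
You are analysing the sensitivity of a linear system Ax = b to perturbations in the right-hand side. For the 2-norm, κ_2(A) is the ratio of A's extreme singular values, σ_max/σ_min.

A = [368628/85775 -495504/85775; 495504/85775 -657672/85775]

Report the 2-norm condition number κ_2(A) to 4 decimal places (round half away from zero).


M = AᵀA = [15256432656/294294025 -20341430208/294294025; -20341430208/294294025 27122266944/294294025]. tr(M)=1695147984/11771761, det(M)=2073600/11771761
eigenvalues of AᵀA: λ = (tr ± √(tr²−4·det))/2 = 144, 14400/11771761
κ_2(A) = √(λ_max/λ_min) = √(144 / (14400/11771761)) = 343.1000

343.1000


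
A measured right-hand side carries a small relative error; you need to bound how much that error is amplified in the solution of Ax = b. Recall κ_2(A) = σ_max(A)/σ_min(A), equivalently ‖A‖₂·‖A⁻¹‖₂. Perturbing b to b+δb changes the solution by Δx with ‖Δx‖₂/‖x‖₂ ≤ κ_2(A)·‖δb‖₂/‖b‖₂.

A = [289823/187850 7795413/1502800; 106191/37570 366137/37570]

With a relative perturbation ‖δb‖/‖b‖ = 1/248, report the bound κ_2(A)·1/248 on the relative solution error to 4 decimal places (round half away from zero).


1.4258

form AᵀA = [633063293/61051250 34724501091/976820000; 34724501091/976820000 952451724121/7814560000] with trace 1653574121/12503296 and determinant 6996025/50013184
eigenvalues of AᵀA: λ = (tr ± √(tr²−4·det))/2 = 529/4, 13225/12503296
so κ_2 = √((529/4) / (13225/12503296)) = 353.6000
perturbation bound = 353.6000·1/248 = 1.4258


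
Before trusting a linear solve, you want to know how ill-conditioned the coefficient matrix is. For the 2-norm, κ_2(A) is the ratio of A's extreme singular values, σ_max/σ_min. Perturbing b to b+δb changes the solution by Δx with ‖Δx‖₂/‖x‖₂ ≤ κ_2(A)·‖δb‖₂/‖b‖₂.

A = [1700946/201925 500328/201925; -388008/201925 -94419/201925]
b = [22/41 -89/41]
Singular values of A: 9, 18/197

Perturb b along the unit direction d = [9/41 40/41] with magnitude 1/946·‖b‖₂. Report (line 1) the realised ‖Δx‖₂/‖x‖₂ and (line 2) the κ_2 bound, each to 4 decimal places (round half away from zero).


largest singular value 9, smallest 18/197
κ = σ_max/σ_min = 9/(18/197) = 98.5000
perturbation bound = 98.5000·1/946 = 0.1041
solve Ax = b  →  x = [6.2356 -20.9822]
‖b‖ = 2.2361, ‖x‖ = 21.8892
Δx = A⁻¹·δb where δb = 1/946·2.2361·d; ‖Δx‖ = 0.0259
realised ‖Δx‖/‖x‖ = 0.0012
realised/bound (from unrounded values) ≈ 0.0114

0.0012
0.1041


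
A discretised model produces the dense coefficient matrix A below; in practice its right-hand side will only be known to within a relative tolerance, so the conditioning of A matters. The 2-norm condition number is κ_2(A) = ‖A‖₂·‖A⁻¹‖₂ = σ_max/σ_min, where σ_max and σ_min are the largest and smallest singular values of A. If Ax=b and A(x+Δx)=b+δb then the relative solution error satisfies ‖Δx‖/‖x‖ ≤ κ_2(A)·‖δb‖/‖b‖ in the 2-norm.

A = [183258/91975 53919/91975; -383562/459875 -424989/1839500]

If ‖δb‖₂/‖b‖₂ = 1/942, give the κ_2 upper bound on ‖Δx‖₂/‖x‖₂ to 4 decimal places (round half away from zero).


AᵀA = [5838503976/1251390625 3405675861/2502781250; 3405675861/2502781250 7949817009/20022250000]; tr = 162185409/32035600, det = 6561/8008900
eigenvalues of AᵀA: λ = (tr ± √(tr²−4·det))/2 = 81/16, 324/2002225
κ = σ_max/σ_min = (9/4)/(18/1415) = 176.8750
worst-case relative error ≤ 176.8750 × 1/942 = 0.1878

0.1878


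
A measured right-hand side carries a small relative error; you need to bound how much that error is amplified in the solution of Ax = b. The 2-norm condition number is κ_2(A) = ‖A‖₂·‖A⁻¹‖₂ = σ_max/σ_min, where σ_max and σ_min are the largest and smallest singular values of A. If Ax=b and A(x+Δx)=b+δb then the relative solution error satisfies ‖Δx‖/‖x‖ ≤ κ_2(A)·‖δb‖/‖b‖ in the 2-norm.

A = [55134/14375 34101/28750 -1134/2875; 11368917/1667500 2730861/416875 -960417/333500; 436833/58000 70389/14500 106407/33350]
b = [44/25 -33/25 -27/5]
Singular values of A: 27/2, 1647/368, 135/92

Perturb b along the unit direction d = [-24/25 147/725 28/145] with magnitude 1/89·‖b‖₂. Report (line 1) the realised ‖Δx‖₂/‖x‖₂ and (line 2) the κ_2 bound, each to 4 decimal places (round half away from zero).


0.0206
0.1034

σ_max = 27/2, σ_min = 135/92
κ_2(A) = (27/2) / (135/92) = 9.2000
bound on ‖Δx‖/‖x‖: κ·ε = 9.2000·1/89 = 0.1034
solve Ax = b  →  x = [0.8280 -1.5978 -1.2159]
2-norm of b is 5.8310; of x, 2.1718
re-solving with b+δb shifts x by Δx of norm 0.0446
dividing the unrounded norms, ‖Δx‖/‖x‖ = 0.0206
so the bound overstates the realised error by a factor of ≈ 5.0283 (computed from the unrounded values)


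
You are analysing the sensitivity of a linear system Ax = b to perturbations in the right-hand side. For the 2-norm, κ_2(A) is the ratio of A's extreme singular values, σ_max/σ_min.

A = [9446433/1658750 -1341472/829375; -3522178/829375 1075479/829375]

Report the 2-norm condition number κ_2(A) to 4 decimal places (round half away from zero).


AᵀA = [5554321915129/110058062500 -404963646318/27514515625; -404963646318/27514515625 118248088249/27514515625]; tr = 9643702829/176092900, det = 1874161/7043716
char-poly roots: 1369/25 and 34225/7043716
σ_max=√(1369/25)=(37/5), σ_min=√(34225/7043716)=(185/2654) → κ = 106.1600

106.1600


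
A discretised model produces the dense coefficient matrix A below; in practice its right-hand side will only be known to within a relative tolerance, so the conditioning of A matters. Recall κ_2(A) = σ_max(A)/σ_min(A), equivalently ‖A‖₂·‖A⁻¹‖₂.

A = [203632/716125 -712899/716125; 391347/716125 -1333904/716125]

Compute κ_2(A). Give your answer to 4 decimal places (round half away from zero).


337.0000

form AᵀA = [673420297/1774515625 -2308610304/1774515625; -2308610304/1774515625 7915310953/1774515625] with trace 2748394/567845 and determinant 14641/70980625
char-poly roots: 121/25 and 121/2839225
κ = σ_max/σ_min = (11/5)/(11/1685) = 337.0000
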